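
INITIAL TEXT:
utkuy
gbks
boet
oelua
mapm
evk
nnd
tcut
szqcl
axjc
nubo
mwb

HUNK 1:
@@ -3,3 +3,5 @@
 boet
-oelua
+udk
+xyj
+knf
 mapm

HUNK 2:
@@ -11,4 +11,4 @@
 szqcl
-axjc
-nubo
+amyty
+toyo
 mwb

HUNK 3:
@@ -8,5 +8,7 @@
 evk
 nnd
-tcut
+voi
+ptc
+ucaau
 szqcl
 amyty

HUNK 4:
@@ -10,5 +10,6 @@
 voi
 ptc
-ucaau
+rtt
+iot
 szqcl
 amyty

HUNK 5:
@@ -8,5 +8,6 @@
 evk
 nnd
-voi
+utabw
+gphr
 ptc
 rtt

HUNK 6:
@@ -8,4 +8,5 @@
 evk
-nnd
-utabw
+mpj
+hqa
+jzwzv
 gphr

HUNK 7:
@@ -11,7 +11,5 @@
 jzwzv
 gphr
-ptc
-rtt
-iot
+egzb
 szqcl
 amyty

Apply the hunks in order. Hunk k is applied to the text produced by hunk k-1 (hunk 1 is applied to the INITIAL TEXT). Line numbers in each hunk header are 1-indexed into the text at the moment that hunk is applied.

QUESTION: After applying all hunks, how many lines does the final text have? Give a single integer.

Answer: 17

Derivation:
Hunk 1: at line 3 remove [oelua] add [udk,xyj,knf] -> 14 lines: utkuy gbks boet udk xyj knf mapm evk nnd tcut szqcl axjc nubo mwb
Hunk 2: at line 11 remove [axjc,nubo] add [amyty,toyo] -> 14 lines: utkuy gbks boet udk xyj knf mapm evk nnd tcut szqcl amyty toyo mwb
Hunk 3: at line 8 remove [tcut] add [voi,ptc,ucaau] -> 16 lines: utkuy gbks boet udk xyj knf mapm evk nnd voi ptc ucaau szqcl amyty toyo mwb
Hunk 4: at line 10 remove [ucaau] add [rtt,iot] -> 17 lines: utkuy gbks boet udk xyj knf mapm evk nnd voi ptc rtt iot szqcl amyty toyo mwb
Hunk 5: at line 8 remove [voi] add [utabw,gphr] -> 18 lines: utkuy gbks boet udk xyj knf mapm evk nnd utabw gphr ptc rtt iot szqcl amyty toyo mwb
Hunk 6: at line 8 remove [nnd,utabw] add [mpj,hqa,jzwzv] -> 19 lines: utkuy gbks boet udk xyj knf mapm evk mpj hqa jzwzv gphr ptc rtt iot szqcl amyty toyo mwb
Hunk 7: at line 11 remove [ptc,rtt,iot] add [egzb] -> 17 lines: utkuy gbks boet udk xyj knf mapm evk mpj hqa jzwzv gphr egzb szqcl amyty toyo mwb
Final line count: 17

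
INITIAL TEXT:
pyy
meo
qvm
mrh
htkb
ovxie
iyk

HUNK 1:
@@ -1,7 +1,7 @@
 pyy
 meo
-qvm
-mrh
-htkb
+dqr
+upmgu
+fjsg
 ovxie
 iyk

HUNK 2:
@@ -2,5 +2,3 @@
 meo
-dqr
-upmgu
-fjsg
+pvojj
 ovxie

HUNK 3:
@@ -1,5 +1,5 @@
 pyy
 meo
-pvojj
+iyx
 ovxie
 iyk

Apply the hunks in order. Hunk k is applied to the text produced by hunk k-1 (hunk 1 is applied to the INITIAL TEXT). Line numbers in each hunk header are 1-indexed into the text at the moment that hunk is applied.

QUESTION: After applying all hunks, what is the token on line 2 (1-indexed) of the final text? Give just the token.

Answer: meo

Derivation:
Hunk 1: at line 1 remove [qvm,mrh,htkb] add [dqr,upmgu,fjsg] -> 7 lines: pyy meo dqr upmgu fjsg ovxie iyk
Hunk 2: at line 2 remove [dqr,upmgu,fjsg] add [pvojj] -> 5 lines: pyy meo pvojj ovxie iyk
Hunk 3: at line 1 remove [pvojj] add [iyx] -> 5 lines: pyy meo iyx ovxie iyk
Final line 2: meo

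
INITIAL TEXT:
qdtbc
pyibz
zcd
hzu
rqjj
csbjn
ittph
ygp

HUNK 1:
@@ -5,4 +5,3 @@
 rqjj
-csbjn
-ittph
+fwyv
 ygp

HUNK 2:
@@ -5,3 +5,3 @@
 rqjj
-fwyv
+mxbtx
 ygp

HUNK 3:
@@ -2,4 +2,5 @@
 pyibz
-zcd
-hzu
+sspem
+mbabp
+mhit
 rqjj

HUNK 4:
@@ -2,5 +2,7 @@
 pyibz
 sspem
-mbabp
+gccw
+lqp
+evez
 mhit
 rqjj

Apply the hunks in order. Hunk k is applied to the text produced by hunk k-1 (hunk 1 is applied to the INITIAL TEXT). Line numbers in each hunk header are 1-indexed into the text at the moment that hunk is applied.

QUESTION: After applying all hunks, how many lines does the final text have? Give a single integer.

Hunk 1: at line 5 remove [csbjn,ittph] add [fwyv] -> 7 lines: qdtbc pyibz zcd hzu rqjj fwyv ygp
Hunk 2: at line 5 remove [fwyv] add [mxbtx] -> 7 lines: qdtbc pyibz zcd hzu rqjj mxbtx ygp
Hunk 3: at line 2 remove [zcd,hzu] add [sspem,mbabp,mhit] -> 8 lines: qdtbc pyibz sspem mbabp mhit rqjj mxbtx ygp
Hunk 4: at line 2 remove [mbabp] add [gccw,lqp,evez] -> 10 lines: qdtbc pyibz sspem gccw lqp evez mhit rqjj mxbtx ygp
Final line count: 10

Answer: 10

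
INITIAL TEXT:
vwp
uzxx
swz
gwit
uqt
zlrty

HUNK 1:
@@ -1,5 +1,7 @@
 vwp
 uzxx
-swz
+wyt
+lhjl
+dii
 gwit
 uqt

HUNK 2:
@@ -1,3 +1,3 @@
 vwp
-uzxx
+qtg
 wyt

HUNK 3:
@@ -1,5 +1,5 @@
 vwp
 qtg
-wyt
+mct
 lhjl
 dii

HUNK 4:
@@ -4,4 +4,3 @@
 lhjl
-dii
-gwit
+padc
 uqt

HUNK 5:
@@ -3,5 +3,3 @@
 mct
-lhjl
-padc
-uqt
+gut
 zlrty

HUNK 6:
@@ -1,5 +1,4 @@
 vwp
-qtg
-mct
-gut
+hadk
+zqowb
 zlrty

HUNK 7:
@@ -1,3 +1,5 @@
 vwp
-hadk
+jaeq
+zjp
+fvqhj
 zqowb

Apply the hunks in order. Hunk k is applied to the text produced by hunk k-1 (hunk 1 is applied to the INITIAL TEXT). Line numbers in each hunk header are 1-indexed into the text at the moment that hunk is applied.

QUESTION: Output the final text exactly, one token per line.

Answer: vwp
jaeq
zjp
fvqhj
zqowb
zlrty

Derivation:
Hunk 1: at line 1 remove [swz] add [wyt,lhjl,dii] -> 8 lines: vwp uzxx wyt lhjl dii gwit uqt zlrty
Hunk 2: at line 1 remove [uzxx] add [qtg] -> 8 lines: vwp qtg wyt lhjl dii gwit uqt zlrty
Hunk 3: at line 1 remove [wyt] add [mct] -> 8 lines: vwp qtg mct lhjl dii gwit uqt zlrty
Hunk 4: at line 4 remove [dii,gwit] add [padc] -> 7 lines: vwp qtg mct lhjl padc uqt zlrty
Hunk 5: at line 3 remove [lhjl,padc,uqt] add [gut] -> 5 lines: vwp qtg mct gut zlrty
Hunk 6: at line 1 remove [qtg,mct,gut] add [hadk,zqowb] -> 4 lines: vwp hadk zqowb zlrty
Hunk 7: at line 1 remove [hadk] add [jaeq,zjp,fvqhj] -> 6 lines: vwp jaeq zjp fvqhj zqowb zlrty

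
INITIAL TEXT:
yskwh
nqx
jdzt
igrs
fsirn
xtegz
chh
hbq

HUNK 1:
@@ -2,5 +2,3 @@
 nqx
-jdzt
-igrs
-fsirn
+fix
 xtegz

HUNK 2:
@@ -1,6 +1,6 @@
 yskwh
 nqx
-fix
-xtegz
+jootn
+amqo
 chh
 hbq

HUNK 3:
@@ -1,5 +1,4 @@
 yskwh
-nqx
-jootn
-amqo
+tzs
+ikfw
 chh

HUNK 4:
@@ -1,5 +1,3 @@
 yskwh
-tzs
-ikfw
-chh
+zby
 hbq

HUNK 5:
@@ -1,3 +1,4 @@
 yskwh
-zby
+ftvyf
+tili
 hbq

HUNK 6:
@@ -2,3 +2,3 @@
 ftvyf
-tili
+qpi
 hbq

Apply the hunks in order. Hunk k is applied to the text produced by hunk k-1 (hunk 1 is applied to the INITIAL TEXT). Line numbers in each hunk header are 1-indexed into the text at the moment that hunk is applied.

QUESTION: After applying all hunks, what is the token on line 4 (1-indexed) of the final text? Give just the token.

Answer: hbq

Derivation:
Hunk 1: at line 2 remove [jdzt,igrs,fsirn] add [fix] -> 6 lines: yskwh nqx fix xtegz chh hbq
Hunk 2: at line 1 remove [fix,xtegz] add [jootn,amqo] -> 6 lines: yskwh nqx jootn amqo chh hbq
Hunk 3: at line 1 remove [nqx,jootn,amqo] add [tzs,ikfw] -> 5 lines: yskwh tzs ikfw chh hbq
Hunk 4: at line 1 remove [tzs,ikfw,chh] add [zby] -> 3 lines: yskwh zby hbq
Hunk 5: at line 1 remove [zby] add [ftvyf,tili] -> 4 lines: yskwh ftvyf tili hbq
Hunk 6: at line 2 remove [tili] add [qpi] -> 4 lines: yskwh ftvyf qpi hbq
Final line 4: hbq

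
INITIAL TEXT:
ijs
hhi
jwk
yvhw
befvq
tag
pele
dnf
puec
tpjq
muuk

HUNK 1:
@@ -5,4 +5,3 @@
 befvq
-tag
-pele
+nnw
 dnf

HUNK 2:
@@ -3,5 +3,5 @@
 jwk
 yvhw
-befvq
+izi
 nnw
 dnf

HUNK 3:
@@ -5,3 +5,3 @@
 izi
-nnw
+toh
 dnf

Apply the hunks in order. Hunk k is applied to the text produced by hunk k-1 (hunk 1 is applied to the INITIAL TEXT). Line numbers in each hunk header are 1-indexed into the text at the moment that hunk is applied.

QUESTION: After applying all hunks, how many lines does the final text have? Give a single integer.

Hunk 1: at line 5 remove [tag,pele] add [nnw] -> 10 lines: ijs hhi jwk yvhw befvq nnw dnf puec tpjq muuk
Hunk 2: at line 3 remove [befvq] add [izi] -> 10 lines: ijs hhi jwk yvhw izi nnw dnf puec tpjq muuk
Hunk 3: at line 5 remove [nnw] add [toh] -> 10 lines: ijs hhi jwk yvhw izi toh dnf puec tpjq muuk
Final line count: 10

Answer: 10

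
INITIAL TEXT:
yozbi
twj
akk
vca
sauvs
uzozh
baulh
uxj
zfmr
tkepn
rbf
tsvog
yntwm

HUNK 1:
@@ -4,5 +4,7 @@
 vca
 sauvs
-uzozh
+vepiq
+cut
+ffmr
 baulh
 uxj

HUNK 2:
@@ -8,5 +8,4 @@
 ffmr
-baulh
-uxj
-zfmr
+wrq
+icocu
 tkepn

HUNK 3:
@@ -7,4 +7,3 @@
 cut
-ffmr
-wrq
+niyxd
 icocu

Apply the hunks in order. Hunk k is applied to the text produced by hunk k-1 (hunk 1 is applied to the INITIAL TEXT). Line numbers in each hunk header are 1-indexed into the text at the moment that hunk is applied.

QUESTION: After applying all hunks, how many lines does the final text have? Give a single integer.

Hunk 1: at line 4 remove [uzozh] add [vepiq,cut,ffmr] -> 15 lines: yozbi twj akk vca sauvs vepiq cut ffmr baulh uxj zfmr tkepn rbf tsvog yntwm
Hunk 2: at line 8 remove [baulh,uxj,zfmr] add [wrq,icocu] -> 14 lines: yozbi twj akk vca sauvs vepiq cut ffmr wrq icocu tkepn rbf tsvog yntwm
Hunk 3: at line 7 remove [ffmr,wrq] add [niyxd] -> 13 lines: yozbi twj akk vca sauvs vepiq cut niyxd icocu tkepn rbf tsvog yntwm
Final line count: 13

Answer: 13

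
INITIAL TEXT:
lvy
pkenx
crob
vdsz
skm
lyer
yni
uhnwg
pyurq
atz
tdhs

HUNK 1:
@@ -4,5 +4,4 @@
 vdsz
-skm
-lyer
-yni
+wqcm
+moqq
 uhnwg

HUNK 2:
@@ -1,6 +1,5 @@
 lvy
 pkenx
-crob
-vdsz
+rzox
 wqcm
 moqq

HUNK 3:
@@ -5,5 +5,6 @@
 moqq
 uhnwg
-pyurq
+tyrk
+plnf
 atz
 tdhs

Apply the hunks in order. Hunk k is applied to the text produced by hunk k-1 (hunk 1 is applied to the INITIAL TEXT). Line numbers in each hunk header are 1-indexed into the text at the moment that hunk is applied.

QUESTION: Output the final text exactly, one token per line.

Hunk 1: at line 4 remove [skm,lyer,yni] add [wqcm,moqq] -> 10 lines: lvy pkenx crob vdsz wqcm moqq uhnwg pyurq atz tdhs
Hunk 2: at line 1 remove [crob,vdsz] add [rzox] -> 9 lines: lvy pkenx rzox wqcm moqq uhnwg pyurq atz tdhs
Hunk 3: at line 5 remove [pyurq] add [tyrk,plnf] -> 10 lines: lvy pkenx rzox wqcm moqq uhnwg tyrk plnf atz tdhs

Answer: lvy
pkenx
rzox
wqcm
moqq
uhnwg
tyrk
plnf
atz
tdhs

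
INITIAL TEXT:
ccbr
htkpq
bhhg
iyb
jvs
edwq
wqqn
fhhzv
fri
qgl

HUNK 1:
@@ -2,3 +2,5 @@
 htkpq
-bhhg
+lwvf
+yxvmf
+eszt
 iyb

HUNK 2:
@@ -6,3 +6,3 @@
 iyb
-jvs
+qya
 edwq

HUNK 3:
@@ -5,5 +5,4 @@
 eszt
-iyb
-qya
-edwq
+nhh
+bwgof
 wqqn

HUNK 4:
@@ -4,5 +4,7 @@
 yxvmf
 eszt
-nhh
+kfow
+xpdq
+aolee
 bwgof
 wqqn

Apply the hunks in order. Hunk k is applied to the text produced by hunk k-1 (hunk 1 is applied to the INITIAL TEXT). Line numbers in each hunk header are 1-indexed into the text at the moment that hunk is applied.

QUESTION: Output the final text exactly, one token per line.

Hunk 1: at line 2 remove [bhhg] add [lwvf,yxvmf,eszt] -> 12 lines: ccbr htkpq lwvf yxvmf eszt iyb jvs edwq wqqn fhhzv fri qgl
Hunk 2: at line 6 remove [jvs] add [qya] -> 12 lines: ccbr htkpq lwvf yxvmf eszt iyb qya edwq wqqn fhhzv fri qgl
Hunk 3: at line 5 remove [iyb,qya,edwq] add [nhh,bwgof] -> 11 lines: ccbr htkpq lwvf yxvmf eszt nhh bwgof wqqn fhhzv fri qgl
Hunk 4: at line 4 remove [nhh] add [kfow,xpdq,aolee] -> 13 lines: ccbr htkpq lwvf yxvmf eszt kfow xpdq aolee bwgof wqqn fhhzv fri qgl

Answer: ccbr
htkpq
lwvf
yxvmf
eszt
kfow
xpdq
aolee
bwgof
wqqn
fhhzv
fri
qgl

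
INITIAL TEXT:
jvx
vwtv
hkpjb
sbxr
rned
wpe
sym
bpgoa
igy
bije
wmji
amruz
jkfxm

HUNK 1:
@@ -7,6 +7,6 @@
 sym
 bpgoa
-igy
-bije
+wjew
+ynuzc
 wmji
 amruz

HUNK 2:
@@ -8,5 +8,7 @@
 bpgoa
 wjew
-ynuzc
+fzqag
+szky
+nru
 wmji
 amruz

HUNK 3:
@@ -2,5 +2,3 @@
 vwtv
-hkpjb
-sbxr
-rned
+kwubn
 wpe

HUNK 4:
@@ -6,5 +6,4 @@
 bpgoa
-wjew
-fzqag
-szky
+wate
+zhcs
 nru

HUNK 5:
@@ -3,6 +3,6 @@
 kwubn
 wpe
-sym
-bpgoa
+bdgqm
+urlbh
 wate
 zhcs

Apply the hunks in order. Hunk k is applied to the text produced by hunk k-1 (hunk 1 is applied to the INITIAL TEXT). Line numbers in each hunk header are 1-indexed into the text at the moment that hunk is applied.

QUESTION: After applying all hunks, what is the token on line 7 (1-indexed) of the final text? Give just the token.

Answer: wate

Derivation:
Hunk 1: at line 7 remove [igy,bije] add [wjew,ynuzc] -> 13 lines: jvx vwtv hkpjb sbxr rned wpe sym bpgoa wjew ynuzc wmji amruz jkfxm
Hunk 2: at line 8 remove [ynuzc] add [fzqag,szky,nru] -> 15 lines: jvx vwtv hkpjb sbxr rned wpe sym bpgoa wjew fzqag szky nru wmji amruz jkfxm
Hunk 3: at line 2 remove [hkpjb,sbxr,rned] add [kwubn] -> 13 lines: jvx vwtv kwubn wpe sym bpgoa wjew fzqag szky nru wmji amruz jkfxm
Hunk 4: at line 6 remove [wjew,fzqag,szky] add [wate,zhcs] -> 12 lines: jvx vwtv kwubn wpe sym bpgoa wate zhcs nru wmji amruz jkfxm
Hunk 5: at line 3 remove [sym,bpgoa] add [bdgqm,urlbh] -> 12 lines: jvx vwtv kwubn wpe bdgqm urlbh wate zhcs nru wmji amruz jkfxm
Final line 7: wate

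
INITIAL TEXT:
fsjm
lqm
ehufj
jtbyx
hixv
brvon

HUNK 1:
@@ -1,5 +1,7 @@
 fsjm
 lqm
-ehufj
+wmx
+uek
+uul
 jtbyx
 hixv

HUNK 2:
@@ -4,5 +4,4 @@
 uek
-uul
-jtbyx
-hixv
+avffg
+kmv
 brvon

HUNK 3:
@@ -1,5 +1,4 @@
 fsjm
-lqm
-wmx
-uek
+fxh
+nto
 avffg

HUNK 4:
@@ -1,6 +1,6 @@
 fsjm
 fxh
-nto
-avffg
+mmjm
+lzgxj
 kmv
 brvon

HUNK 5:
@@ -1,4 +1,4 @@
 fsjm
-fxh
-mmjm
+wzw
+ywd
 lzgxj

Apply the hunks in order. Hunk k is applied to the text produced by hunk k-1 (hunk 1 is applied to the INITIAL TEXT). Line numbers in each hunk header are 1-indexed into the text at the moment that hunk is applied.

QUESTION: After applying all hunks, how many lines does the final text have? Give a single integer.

Hunk 1: at line 1 remove [ehufj] add [wmx,uek,uul] -> 8 lines: fsjm lqm wmx uek uul jtbyx hixv brvon
Hunk 2: at line 4 remove [uul,jtbyx,hixv] add [avffg,kmv] -> 7 lines: fsjm lqm wmx uek avffg kmv brvon
Hunk 3: at line 1 remove [lqm,wmx,uek] add [fxh,nto] -> 6 lines: fsjm fxh nto avffg kmv brvon
Hunk 4: at line 1 remove [nto,avffg] add [mmjm,lzgxj] -> 6 lines: fsjm fxh mmjm lzgxj kmv brvon
Hunk 5: at line 1 remove [fxh,mmjm] add [wzw,ywd] -> 6 lines: fsjm wzw ywd lzgxj kmv brvon
Final line count: 6

Answer: 6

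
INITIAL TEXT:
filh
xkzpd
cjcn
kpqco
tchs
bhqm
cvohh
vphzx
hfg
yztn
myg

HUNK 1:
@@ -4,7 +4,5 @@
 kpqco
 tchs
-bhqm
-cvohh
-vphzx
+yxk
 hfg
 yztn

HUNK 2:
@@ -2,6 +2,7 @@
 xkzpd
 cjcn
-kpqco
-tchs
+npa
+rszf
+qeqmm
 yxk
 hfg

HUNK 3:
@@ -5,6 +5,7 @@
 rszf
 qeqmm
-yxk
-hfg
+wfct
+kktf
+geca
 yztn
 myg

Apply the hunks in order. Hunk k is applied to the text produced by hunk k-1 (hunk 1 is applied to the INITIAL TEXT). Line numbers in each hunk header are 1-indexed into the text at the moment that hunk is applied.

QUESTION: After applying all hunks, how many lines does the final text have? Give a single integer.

Answer: 11

Derivation:
Hunk 1: at line 4 remove [bhqm,cvohh,vphzx] add [yxk] -> 9 lines: filh xkzpd cjcn kpqco tchs yxk hfg yztn myg
Hunk 2: at line 2 remove [kpqco,tchs] add [npa,rszf,qeqmm] -> 10 lines: filh xkzpd cjcn npa rszf qeqmm yxk hfg yztn myg
Hunk 3: at line 5 remove [yxk,hfg] add [wfct,kktf,geca] -> 11 lines: filh xkzpd cjcn npa rszf qeqmm wfct kktf geca yztn myg
Final line count: 11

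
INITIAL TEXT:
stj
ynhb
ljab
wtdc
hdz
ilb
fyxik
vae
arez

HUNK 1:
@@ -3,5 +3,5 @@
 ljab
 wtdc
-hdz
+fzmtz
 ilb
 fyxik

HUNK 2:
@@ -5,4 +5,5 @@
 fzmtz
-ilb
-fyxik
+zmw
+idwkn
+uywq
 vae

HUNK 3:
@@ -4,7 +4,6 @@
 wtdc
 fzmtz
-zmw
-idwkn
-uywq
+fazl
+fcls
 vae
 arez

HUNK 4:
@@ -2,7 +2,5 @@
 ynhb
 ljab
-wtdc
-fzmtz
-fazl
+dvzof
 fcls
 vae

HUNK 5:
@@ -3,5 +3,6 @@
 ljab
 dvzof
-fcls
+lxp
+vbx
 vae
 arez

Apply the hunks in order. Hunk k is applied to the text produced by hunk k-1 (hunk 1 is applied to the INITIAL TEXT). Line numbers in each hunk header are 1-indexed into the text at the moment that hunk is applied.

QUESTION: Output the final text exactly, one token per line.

Hunk 1: at line 3 remove [hdz] add [fzmtz] -> 9 lines: stj ynhb ljab wtdc fzmtz ilb fyxik vae arez
Hunk 2: at line 5 remove [ilb,fyxik] add [zmw,idwkn,uywq] -> 10 lines: stj ynhb ljab wtdc fzmtz zmw idwkn uywq vae arez
Hunk 3: at line 4 remove [zmw,idwkn,uywq] add [fazl,fcls] -> 9 lines: stj ynhb ljab wtdc fzmtz fazl fcls vae arez
Hunk 4: at line 2 remove [wtdc,fzmtz,fazl] add [dvzof] -> 7 lines: stj ynhb ljab dvzof fcls vae arez
Hunk 5: at line 3 remove [fcls] add [lxp,vbx] -> 8 lines: stj ynhb ljab dvzof lxp vbx vae arez

Answer: stj
ynhb
ljab
dvzof
lxp
vbx
vae
arez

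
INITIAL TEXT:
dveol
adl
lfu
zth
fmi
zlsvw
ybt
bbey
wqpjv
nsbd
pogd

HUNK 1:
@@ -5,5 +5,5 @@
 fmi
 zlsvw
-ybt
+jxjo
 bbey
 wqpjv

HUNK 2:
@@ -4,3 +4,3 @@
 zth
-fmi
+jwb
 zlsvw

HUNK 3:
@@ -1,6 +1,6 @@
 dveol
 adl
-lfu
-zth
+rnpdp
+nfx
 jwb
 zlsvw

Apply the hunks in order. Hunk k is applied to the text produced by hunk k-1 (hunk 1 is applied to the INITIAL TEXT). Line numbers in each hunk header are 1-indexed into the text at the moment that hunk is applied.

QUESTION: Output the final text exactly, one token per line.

Hunk 1: at line 5 remove [ybt] add [jxjo] -> 11 lines: dveol adl lfu zth fmi zlsvw jxjo bbey wqpjv nsbd pogd
Hunk 2: at line 4 remove [fmi] add [jwb] -> 11 lines: dveol adl lfu zth jwb zlsvw jxjo bbey wqpjv nsbd pogd
Hunk 3: at line 1 remove [lfu,zth] add [rnpdp,nfx] -> 11 lines: dveol adl rnpdp nfx jwb zlsvw jxjo bbey wqpjv nsbd pogd

Answer: dveol
adl
rnpdp
nfx
jwb
zlsvw
jxjo
bbey
wqpjv
nsbd
pogd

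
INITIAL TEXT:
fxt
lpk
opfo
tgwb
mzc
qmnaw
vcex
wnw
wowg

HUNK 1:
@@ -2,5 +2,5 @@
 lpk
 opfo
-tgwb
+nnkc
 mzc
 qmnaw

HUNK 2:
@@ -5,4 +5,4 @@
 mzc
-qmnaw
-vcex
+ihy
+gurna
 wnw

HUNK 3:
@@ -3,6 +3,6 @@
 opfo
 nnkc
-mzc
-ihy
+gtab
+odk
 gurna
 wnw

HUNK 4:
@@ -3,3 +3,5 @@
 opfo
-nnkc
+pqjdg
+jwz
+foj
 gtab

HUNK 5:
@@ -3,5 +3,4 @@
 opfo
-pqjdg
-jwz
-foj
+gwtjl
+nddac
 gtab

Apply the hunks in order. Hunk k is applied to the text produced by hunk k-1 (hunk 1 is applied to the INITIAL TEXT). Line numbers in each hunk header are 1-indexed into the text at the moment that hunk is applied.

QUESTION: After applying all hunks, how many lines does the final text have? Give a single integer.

Hunk 1: at line 2 remove [tgwb] add [nnkc] -> 9 lines: fxt lpk opfo nnkc mzc qmnaw vcex wnw wowg
Hunk 2: at line 5 remove [qmnaw,vcex] add [ihy,gurna] -> 9 lines: fxt lpk opfo nnkc mzc ihy gurna wnw wowg
Hunk 3: at line 3 remove [mzc,ihy] add [gtab,odk] -> 9 lines: fxt lpk opfo nnkc gtab odk gurna wnw wowg
Hunk 4: at line 3 remove [nnkc] add [pqjdg,jwz,foj] -> 11 lines: fxt lpk opfo pqjdg jwz foj gtab odk gurna wnw wowg
Hunk 5: at line 3 remove [pqjdg,jwz,foj] add [gwtjl,nddac] -> 10 lines: fxt lpk opfo gwtjl nddac gtab odk gurna wnw wowg
Final line count: 10

Answer: 10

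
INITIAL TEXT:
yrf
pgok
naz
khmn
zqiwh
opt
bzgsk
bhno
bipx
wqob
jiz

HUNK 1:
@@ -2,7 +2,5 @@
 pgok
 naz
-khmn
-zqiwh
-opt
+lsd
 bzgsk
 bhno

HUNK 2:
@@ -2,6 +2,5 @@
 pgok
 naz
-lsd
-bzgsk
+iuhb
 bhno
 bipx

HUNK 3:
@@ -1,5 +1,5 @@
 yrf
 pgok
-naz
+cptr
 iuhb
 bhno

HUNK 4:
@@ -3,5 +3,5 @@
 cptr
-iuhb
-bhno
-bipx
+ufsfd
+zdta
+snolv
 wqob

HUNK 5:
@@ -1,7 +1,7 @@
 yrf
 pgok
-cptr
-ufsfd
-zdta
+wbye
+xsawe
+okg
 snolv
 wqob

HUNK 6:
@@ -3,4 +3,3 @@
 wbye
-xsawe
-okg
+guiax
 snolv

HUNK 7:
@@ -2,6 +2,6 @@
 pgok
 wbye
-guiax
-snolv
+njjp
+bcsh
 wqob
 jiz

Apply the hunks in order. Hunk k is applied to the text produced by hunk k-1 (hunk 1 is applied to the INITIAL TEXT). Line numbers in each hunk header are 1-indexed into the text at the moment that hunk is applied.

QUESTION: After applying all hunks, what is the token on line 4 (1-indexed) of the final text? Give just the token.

Answer: njjp

Derivation:
Hunk 1: at line 2 remove [khmn,zqiwh,opt] add [lsd] -> 9 lines: yrf pgok naz lsd bzgsk bhno bipx wqob jiz
Hunk 2: at line 2 remove [lsd,bzgsk] add [iuhb] -> 8 lines: yrf pgok naz iuhb bhno bipx wqob jiz
Hunk 3: at line 1 remove [naz] add [cptr] -> 8 lines: yrf pgok cptr iuhb bhno bipx wqob jiz
Hunk 4: at line 3 remove [iuhb,bhno,bipx] add [ufsfd,zdta,snolv] -> 8 lines: yrf pgok cptr ufsfd zdta snolv wqob jiz
Hunk 5: at line 1 remove [cptr,ufsfd,zdta] add [wbye,xsawe,okg] -> 8 lines: yrf pgok wbye xsawe okg snolv wqob jiz
Hunk 6: at line 3 remove [xsawe,okg] add [guiax] -> 7 lines: yrf pgok wbye guiax snolv wqob jiz
Hunk 7: at line 2 remove [guiax,snolv] add [njjp,bcsh] -> 7 lines: yrf pgok wbye njjp bcsh wqob jiz
Final line 4: njjp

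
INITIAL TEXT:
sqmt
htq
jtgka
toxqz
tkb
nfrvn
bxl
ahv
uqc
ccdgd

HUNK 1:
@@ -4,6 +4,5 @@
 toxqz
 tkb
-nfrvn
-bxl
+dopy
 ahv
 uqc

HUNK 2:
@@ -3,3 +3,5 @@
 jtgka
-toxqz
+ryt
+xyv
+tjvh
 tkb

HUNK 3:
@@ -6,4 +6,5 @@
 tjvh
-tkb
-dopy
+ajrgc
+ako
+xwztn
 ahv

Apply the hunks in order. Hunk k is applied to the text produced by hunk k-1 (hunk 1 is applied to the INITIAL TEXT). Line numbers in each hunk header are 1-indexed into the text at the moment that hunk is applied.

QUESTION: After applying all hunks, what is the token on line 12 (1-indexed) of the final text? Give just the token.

Answer: ccdgd

Derivation:
Hunk 1: at line 4 remove [nfrvn,bxl] add [dopy] -> 9 lines: sqmt htq jtgka toxqz tkb dopy ahv uqc ccdgd
Hunk 2: at line 3 remove [toxqz] add [ryt,xyv,tjvh] -> 11 lines: sqmt htq jtgka ryt xyv tjvh tkb dopy ahv uqc ccdgd
Hunk 3: at line 6 remove [tkb,dopy] add [ajrgc,ako,xwztn] -> 12 lines: sqmt htq jtgka ryt xyv tjvh ajrgc ako xwztn ahv uqc ccdgd
Final line 12: ccdgd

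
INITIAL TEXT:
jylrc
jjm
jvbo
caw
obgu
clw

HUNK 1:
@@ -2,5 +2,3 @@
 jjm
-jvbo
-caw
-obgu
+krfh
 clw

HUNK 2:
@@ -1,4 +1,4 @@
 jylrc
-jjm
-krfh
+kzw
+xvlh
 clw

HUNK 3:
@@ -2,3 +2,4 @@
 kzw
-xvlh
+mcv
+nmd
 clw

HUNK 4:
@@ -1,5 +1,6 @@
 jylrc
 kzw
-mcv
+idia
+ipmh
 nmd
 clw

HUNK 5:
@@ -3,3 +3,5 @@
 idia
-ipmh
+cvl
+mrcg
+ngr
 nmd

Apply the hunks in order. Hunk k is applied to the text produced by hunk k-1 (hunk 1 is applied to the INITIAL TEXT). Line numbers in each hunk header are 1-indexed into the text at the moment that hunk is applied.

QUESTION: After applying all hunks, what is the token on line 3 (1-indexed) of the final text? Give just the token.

Hunk 1: at line 2 remove [jvbo,caw,obgu] add [krfh] -> 4 lines: jylrc jjm krfh clw
Hunk 2: at line 1 remove [jjm,krfh] add [kzw,xvlh] -> 4 lines: jylrc kzw xvlh clw
Hunk 3: at line 2 remove [xvlh] add [mcv,nmd] -> 5 lines: jylrc kzw mcv nmd clw
Hunk 4: at line 1 remove [mcv] add [idia,ipmh] -> 6 lines: jylrc kzw idia ipmh nmd clw
Hunk 5: at line 3 remove [ipmh] add [cvl,mrcg,ngr] -> 8 lines: jylrc kzw idia cvl mrcg ngr nmd clw
Final line 3: idia

Answer: idia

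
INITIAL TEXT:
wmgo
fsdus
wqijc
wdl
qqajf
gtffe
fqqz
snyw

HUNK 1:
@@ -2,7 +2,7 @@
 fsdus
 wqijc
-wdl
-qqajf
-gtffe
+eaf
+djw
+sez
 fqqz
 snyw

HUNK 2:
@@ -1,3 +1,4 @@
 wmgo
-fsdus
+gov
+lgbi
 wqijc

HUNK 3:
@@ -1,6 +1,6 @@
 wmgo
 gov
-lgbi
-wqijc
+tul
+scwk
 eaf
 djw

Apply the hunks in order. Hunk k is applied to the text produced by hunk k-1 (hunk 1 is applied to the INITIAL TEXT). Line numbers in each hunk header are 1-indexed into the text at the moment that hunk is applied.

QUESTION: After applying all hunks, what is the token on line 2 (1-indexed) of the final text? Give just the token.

Hunk 1: at line 2 remove [wdl,qqajf,gtffe] add [eaf,djw,sez] -> 8 lines: wmgo fsdus wqijc eaf djw sez fqqz snyw
Hunk 2: at line 1 remove [fsdus] add [gov,lgbi] -> 9 lines: wmgo gov lgbi wqijc eaf djw sez fqqz snyw
Hunk 3: at line 1 remove [lgbi,wqijc] add [tul,scwk] -> 9 lines: wmgo gov tul scwk eaf djw sez fqqz snyw
Final line 2: gov

Answer: gov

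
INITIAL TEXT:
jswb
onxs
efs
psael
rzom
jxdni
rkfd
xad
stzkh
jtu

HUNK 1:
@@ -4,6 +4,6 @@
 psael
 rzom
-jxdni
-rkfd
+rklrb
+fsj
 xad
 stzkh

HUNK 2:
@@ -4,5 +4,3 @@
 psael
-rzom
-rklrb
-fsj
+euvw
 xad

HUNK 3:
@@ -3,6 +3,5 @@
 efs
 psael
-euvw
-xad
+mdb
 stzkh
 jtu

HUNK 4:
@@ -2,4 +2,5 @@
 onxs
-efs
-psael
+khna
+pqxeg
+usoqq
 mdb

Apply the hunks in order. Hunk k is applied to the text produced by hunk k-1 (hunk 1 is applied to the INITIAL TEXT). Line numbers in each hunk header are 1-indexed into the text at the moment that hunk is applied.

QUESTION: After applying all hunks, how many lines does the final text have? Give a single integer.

Answer: 8

Derivation:
Hunk 1: at line 4 remove [jxdni,rkfd] add [rklrb,fsj] -> 10 lines: jswb onxs efs psael rzom rklrb fsj xad stzkh jtu
Hunk 2: at line 4 remove [rzom,rklrb,fsj] add [euvw] -> 8 lines: jswb onxs efs psael euvw xad stzkh jtu
Hunk 3: at line 3 remove [euvw,xad] add [mdb] -> 7 lines: jswb onxs efs psael mdb stzkh jtu
Hunk 4: at line 2 remove [efs,psael] add [khna,pqxeg,usoqq] -> 8 lines: jswb onxs khna pqxeg usoqq mdb stzkh jtu
Final line count: 8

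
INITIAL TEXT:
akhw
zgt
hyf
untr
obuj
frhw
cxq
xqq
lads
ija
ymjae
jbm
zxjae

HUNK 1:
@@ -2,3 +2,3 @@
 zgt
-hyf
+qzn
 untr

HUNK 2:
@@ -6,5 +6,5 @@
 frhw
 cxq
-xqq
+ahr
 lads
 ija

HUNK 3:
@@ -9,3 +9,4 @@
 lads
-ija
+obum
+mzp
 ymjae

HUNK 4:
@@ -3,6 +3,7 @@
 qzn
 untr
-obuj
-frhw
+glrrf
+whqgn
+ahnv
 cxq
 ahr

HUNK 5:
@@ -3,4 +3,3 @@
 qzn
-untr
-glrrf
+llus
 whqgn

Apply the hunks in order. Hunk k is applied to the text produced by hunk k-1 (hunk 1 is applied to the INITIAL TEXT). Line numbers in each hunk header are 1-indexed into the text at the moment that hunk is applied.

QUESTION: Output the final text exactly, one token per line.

Answer: akhw
zgt
qzn
llus
whqgn
ahnv
cxq
ahr
lads
obum
mzp
ymjae
jbm
zxjae

Derivation:
Hunk 1: at line 2 remove [hyf] add [qzn] -> 13 lines: akhw zgt qzn untr obuj frhw cxq xqq lads ija ymjae jbm zxjae
Hunk 2: at line 6 remove [xqq] add [ahr] -> 13 lines: akhw zgt qzn untr obuj frhw cxq ahr lads ija ymjae jbm zxjae
Hunk 3: at line 9 remove [ija] add [obum,mzp] -> 14 lines: akhw zgt qzn untr obuj frhw cxq ahr lads obum mzp ymjae jbm zxjae
Hunk 4: at line 3 remove [obuj,frhw] add [glrrf,whqgn,ahnv] -> 15 lines: akhw zgt qzn untr glrrf whqgn ahnv cxq ahr lads obum mzp ymjae jbm zxjae
Hunk 5: at line 3 remove [untr,glrrf] add [llus] -> 14 lines: akhw zgt qzn llus whqgn ahnv cxq ahr lads obum mzp ymjae jbm zxjae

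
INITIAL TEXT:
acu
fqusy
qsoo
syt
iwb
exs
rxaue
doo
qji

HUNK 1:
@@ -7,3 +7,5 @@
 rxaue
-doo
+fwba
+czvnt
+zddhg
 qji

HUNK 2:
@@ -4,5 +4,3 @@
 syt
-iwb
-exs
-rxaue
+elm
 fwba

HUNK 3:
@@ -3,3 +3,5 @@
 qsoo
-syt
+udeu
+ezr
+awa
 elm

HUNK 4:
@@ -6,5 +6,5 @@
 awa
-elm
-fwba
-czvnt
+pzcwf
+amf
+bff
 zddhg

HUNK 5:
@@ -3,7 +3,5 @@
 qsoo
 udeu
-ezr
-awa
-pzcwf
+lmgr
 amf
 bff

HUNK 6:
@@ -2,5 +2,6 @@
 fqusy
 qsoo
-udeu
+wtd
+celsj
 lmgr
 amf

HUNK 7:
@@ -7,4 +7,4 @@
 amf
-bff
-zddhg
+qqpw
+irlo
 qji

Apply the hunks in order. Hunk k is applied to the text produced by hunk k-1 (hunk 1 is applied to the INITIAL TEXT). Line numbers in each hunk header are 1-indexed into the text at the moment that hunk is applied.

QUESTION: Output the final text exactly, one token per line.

Answer: acu
fqusy
qsoo
wtd
celsj
lmgr
amf
qqpw
irlo
qji

Derivation:
Hunk 1: at line 7 remove [doo] add [fwba,czvnt,zddhg] -> 11 lines: acu fqusy qsoo syt iwb exs rxaue fwba czvnt zddhg qji
Hunk 2: at line 4 remove [iwb,exs,rxaue] add [elm] -> 9 lines: acu fqusy qsoo syt elm fwba czvnt zddhg qji
Hunk 3: at line 3 remove [syt] add [udeu,ezr,awa] -> 11 lines: acu fqusy qsoo udeu ezr awa elm fwba czvnt zddhg qji
Hunk 4: at line 6 remove [elm,fwba,czvnt] add [pzcwf,amf,bff] -> 11 lines: acu fqusy qsoo udeu ezr awa pzcwf amf bff zddhg qji
Hunk 5: at line 3 remove [ezr,awa,pzcwf] add [lmgr] -> 9 lines: acu fqusy qsoo udeu lmgr amf bff zddhg qji
Hunk 6: at line 2 remove [udeu] add [wtd,celsj] -> 10 lines: acu fqusy qsoo wtd celsj lmgr amf bff zddhg qji
Hunk 7: at line 7 remove [bff,zddhg] add [qqpw,irlo] -> 10 lines: acu fqusy qsoo wtd celsj lmgr amf qqpw irlo qji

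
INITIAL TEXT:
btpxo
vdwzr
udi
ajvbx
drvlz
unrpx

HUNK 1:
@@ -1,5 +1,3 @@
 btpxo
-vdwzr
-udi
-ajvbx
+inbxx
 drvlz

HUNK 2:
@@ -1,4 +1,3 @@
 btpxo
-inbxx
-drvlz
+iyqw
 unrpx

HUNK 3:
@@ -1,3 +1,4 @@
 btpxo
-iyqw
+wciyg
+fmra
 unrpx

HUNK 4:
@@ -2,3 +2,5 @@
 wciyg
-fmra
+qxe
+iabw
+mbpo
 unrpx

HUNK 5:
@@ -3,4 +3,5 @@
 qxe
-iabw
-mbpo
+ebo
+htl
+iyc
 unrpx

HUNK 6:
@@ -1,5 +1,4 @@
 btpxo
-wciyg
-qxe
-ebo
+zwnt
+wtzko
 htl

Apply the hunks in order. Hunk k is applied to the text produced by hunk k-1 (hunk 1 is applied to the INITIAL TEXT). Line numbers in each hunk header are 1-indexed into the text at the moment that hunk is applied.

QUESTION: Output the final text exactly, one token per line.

Answer: btpxo
zwnt
wtzko
htl
iyc
unrpx

Derivation:
Hunk 1: at line 1 remove [vdwzr,udi,ajvbx] add [inbxx] -> 4 lines: btpxo inbxx drvlz unrpx
Hunk 2: at line 1 remove [inbxx,drvlz] add [iyqw] -> 3 lines: btpxo iyqw unrpx
Hunk 3: at line 1 remove [iyqw] add [wciyg,fmra] -> 4 lines: btpxo wciyg fmra unrpx
Hunk 4: at line 2 remove [fmra] add [qxe,iabw,mbpo] -> 6 lines: btpxo wciyg qxe iabw mbpo unrpx
Hunk 5: at line 3 remove [iabw,mbpo] add [ebo,htl,iyc] -> 7 lines: btpxo wciyg qxe ebo htl iyc unrpx
Hunk 6: at line 1 remove [wciyg,qxe,ebo] add [zwnt,wtzko] -> 6 lines: btpxo zwnt wtzko htl iyc unrpx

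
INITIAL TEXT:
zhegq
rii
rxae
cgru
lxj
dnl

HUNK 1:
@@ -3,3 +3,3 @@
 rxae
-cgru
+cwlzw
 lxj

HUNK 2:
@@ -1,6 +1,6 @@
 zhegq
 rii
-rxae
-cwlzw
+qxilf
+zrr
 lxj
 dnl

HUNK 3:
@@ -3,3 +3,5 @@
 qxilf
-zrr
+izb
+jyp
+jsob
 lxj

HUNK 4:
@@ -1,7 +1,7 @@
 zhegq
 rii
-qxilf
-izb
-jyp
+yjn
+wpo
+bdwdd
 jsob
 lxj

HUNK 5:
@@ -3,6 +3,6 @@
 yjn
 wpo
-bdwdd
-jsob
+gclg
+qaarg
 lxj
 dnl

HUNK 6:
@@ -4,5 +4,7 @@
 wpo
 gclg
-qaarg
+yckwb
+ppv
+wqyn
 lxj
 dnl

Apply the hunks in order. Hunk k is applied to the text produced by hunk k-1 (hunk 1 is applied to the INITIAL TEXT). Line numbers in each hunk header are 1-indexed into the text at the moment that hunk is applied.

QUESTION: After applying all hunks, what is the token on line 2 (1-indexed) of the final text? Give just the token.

Answer: rii

Derivation:
Hunk 1: at line 3 remove [cgru] add [cwlzw] -> 6 lines: zhegq rii rxae cwlzw lxj dnl
Hunk 2: at line 1 remove [rxae,cwlzw] add [qxilf,zrr] -> 6 lines: zhegq rii qxilf zrr lxj dnl
Hunk 3: at line 3 remove [zrr] add [izb,jyp,jsob] -> 8 lines: zhegq rii qxilf izb jyp jsob lxj dnl
Hunk 4: at line 1 remove [qxilf,izb,jyp] add [yjn,wpo,bdwdd] -> 8 lines: zhegq rii yjn wpo bdwdd jsob lxj dnl
Hunk 5: at line 3 remove [bdwdd,jsob] add [gclg,qaarg] -> 8 lines: zhegq rii yjn wpo gclg qaarg lxj dnl
Hunk 6: at line 4 remove [qaarg] add [yckwb,ppv,wqyn] -> 10 lines: zhegq rii yjn wpo gclg yckwb ppv wqyn lxj dnl
Final line 2: rii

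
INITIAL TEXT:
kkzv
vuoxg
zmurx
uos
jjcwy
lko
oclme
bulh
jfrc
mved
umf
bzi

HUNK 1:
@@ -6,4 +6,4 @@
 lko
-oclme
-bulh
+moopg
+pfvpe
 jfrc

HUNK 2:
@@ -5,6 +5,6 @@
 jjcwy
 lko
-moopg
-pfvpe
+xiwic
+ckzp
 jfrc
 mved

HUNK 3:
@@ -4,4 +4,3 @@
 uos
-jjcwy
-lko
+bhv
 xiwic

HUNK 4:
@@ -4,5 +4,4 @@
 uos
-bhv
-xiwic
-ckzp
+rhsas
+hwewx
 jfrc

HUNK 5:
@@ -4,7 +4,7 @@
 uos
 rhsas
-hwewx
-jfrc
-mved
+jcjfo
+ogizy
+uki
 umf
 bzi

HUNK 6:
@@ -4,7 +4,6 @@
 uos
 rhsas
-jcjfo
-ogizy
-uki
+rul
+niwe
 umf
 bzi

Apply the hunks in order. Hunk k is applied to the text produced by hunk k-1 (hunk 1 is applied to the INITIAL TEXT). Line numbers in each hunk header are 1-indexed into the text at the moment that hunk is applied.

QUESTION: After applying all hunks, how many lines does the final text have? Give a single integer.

Answer: 9

Derivation:
Hunk 1: at line 6 remove [oclme,bulh] add [moopg,pfvpe] -> 12 lines: kkzv vuoxg zmurx uos jjcwy lko moopg pfvpe jfrc mved umf bzi
Hunk 2: at line 5 remove [moopg,pfvpe] add [xiwic,ckzp] -> 12 lines: kkzv vuoxg zmurx uos jjcwy lko xiwic ckzp jfrc mved umf bzi
Hunk 3: at line 4 remove [jjcwy,lko] add [bhv] -> 11 lines: kkzv vuoxg zmurx uos bhv xiwic ckzp jfrc mved umf bzi
Hunk 4: at line 4 remove [bhv,xiwic,ckzp] add [rhsas,hwewx] -> 10 lines: kkzv vuoxg zmurx uos rhsas hwewx jfrc mved umf bzi
Hunk 5: at line 4 remove [hwewx,jfrc,mved] add [jcjfo,ogizy,uki] -> 10 lines: kkzv vuoxg zmurx uos rhsas jcjfo ogizy uki umf bzi
Hunk 6: at line 4 remove [jcjfo,ogizy,uki] add [rul,niwe] -> 9 lines: kkzv vuoxg zmurx uos rhsas rul niwe umf bzi
Final line count: 9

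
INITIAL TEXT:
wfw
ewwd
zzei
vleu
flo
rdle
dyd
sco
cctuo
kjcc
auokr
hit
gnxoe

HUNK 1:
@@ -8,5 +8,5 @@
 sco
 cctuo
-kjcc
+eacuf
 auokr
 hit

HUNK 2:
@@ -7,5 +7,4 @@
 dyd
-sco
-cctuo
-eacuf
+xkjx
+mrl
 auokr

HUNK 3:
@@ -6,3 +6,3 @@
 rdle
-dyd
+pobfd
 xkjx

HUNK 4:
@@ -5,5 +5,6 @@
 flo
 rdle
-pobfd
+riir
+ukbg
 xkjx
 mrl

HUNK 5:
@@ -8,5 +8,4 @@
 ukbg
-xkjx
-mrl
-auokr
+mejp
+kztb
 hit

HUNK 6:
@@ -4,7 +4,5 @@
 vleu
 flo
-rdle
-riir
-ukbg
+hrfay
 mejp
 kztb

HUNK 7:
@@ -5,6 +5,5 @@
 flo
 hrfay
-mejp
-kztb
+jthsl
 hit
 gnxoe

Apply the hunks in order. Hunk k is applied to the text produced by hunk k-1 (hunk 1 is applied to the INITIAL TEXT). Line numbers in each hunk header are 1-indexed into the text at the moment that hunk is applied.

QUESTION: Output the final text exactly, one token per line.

Hunk 1: at line 8 remove [kjcc] add [eacuf] -> 13 lines: wfw ewwd zzei vleu flo rdle dyd sco cctuo eacuf auokr hit gnxoe
Hunk 2: at line 7 remove [sco,cctuo,eacuf] add [xkjx,mrl] -> 12 lines: wfw ewwd zzei vleu flo rdle dyd xkjx mrl auokr hit gnxoe
Hunk 3: at line 6 remove [dyd] add [pobfd] -> 12 lines: wfw ewwd zzei vleu flo rdle pobfd xkjx mrl auokr hit gnxoe
Hunk 4: at line 5 remove [pobfd] add [riir,ukbg] -> 13 lines: wfw ewwd zzei vleu flo rdle riir ukbg xkjx mrl auokr hit gnxoe
Hunk 5: at line 8 remove [xkjx,mrl,auokr] add [mejp,kztb] -> 12 lines: wfw ewwd zzei vleu flo rdle riir ukbg mejp kztb hit gnxoe
Hunk 6: at line 4 remove [rdle,riir,ukbg] add [hrfay] -> 10 lines: wfw ewwd zzei vleu flo hrfay mejp kztb hit gnxoe
Hunk 7: at line 5 remove [mejp,kztb] add [jthsl] -> 9 lines: wfw ewwd zzei vleu flo hrfay jthsl hit gnxoe

Answer: wfw
ewwd
zzei
vleu
flo
hrfay
jthsl
hit
gnxoe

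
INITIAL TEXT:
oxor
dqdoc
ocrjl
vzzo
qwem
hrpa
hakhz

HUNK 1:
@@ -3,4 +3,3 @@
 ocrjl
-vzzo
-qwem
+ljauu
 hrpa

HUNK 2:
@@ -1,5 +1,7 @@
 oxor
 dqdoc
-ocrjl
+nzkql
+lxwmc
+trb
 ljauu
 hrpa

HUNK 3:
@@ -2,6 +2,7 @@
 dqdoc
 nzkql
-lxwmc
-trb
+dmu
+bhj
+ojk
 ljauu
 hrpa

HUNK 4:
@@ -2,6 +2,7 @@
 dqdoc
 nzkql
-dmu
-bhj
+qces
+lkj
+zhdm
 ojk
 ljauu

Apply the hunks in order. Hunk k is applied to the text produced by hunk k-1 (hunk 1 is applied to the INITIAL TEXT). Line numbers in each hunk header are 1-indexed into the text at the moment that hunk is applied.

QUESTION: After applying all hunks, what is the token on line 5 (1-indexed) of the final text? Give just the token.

Hunk 1: at line 3 remove [vzzo,qwem] add [ljauu] -> 6 lines: oxor dqdoc ocrjl ljauu hrpa hakhz
Hunk 2: at line 1 remove [ocrjl] add [nzkql,lxwmc,trb] -> 8 lines: oxor dqdoc nzkql lxwmc trb ljauu hrpa hakhz
Hunk 3: at line 2 remove [lxwmc,trb] add [dmu,bhj,ojk] -> 9 lines: oxor dqdoc nzkql dmu bhj ojk ljauu hrpa hakhz
Hunk 4: at line 2 remove [dmu,bhj] add [qces,lkj,zhdm] -> 10 lines: oxor dqdoc nzkql qces lkj zhdm ojk ljauu hrpa hakhz
Final line 5: lkj

Answer: lkj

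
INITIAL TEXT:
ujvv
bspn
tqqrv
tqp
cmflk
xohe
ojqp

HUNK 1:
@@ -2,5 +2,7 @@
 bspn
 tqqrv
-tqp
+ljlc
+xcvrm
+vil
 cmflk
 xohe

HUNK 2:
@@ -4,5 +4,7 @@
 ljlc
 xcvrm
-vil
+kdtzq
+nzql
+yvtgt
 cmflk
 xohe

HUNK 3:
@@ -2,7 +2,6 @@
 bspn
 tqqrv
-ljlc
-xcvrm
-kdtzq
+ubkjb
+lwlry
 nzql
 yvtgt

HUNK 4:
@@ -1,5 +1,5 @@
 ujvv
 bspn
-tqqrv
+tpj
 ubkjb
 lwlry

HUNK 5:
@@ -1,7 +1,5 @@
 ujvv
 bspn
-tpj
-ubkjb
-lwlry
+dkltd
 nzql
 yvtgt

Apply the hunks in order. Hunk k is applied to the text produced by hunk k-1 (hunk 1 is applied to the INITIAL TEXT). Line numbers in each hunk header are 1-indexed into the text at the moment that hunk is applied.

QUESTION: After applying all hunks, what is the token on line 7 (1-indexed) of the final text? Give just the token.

Answer: xohe

Derivation:
Hunk 1: at line 2 remove [tqp] add [ljlc,xcvrm,vil] -> 9 lines: ujvv bspn tqqrv ljlc xcvrm vil cmflk xohe ojqp
Hunk 2: at line 4 remove [vil] add [kdtzq,nzql,yvtgt] -> 11 lines: ujvv bspn tqqrv ljlc xcvrm kdtzq nzql yvtgt cmflk xohe ojqp
Hunk 3: at line 2 remove [ljlc,xcvrm,kdtzq] add [ubkjb,lwlry] -> 10 lines: ujvv bspn tqqrv ubkjb lwlry nzql yvtgt cmflk xohe ojqp
Hunk 4: at line 1 remove [tqqrv] add [tpj] -> 10 lines: ujvv bspn tpj ubkjb lwlry nzql yvtgt cmflk xohe ojqp
Hunk 5: at line 1 remove [tpj,ubkjb,lwlry] add [dkltd] -> 8 lines: ujvv bspn dkltd nzql yvtgt cmflk xohe ojqp
Final line 7: xohe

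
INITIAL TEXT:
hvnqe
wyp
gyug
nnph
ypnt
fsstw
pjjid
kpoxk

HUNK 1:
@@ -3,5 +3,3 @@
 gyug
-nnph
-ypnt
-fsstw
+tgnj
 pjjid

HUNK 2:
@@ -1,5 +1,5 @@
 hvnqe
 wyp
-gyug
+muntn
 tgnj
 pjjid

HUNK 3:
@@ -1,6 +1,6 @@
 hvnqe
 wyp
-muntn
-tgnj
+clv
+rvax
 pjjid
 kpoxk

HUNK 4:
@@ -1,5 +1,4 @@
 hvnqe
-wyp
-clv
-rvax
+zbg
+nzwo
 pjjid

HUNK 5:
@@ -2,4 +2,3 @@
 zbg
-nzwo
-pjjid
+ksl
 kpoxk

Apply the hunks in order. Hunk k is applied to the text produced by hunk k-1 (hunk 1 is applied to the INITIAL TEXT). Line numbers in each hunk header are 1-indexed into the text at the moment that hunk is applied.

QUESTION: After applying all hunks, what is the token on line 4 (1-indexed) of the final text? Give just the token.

Hunk 1: at line 3 remove [nnph,ypnt,fsstw] add [tgnj] -> 6 lines: hvnqe wyp gyug tgnj pjjid kpoxk
Hunk 2: at line 1 remove [gyug] add [muntn] -> 6 lines: hvnqe wyp muntn tgnj pjjid kpoxk
Hunk 3: at line 1 remove [muntn,tgnj] add [clv,rvax] -> 6 lines: hvnqe wyp clv rvax pjjid kpoxk
Hunk 4: at line 1 remove [wyp,clv,rvax] add [zbg,nzwo] -> 5 lines: hvnqe zbg nzwo pjjid kpoxk
Hunk 5: at line 2 remove [nzwo,pjjid] add [ksl] -> 4 lines: hvnqe zbg ksl kpoxk
Final line 4: kpoxk

Answer: kpoxk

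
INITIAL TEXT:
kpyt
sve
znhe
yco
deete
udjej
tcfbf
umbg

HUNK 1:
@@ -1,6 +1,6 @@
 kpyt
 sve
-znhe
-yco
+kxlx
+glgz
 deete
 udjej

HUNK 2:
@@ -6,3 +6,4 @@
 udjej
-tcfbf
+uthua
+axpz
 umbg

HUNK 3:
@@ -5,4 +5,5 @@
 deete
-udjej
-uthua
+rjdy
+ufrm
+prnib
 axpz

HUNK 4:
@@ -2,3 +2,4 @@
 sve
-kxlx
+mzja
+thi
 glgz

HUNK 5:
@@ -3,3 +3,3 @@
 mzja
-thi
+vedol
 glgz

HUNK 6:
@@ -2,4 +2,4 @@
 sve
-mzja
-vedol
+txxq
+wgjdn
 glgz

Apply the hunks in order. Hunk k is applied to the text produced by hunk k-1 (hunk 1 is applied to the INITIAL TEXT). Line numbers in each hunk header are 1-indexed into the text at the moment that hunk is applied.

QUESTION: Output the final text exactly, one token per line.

Answer: kpyt
sve
txxq
wgjdn
glgz
deete
rjdy
ufrm
prnib
axpz
umbg

Derivation:
Hunk 1: at line 1 remove [znhe,yco] add [kxlx,glgz] -> 8 lines: kpyt sve kxlx glgz deete udjej tcfbf umbg
Hunk 2: at line 6 remove [tcfbf] add [uthua,axpz] -> 9 lines: kpyt sve kxlx glgz deete udjej uthua axpz umbg
Hunk 3: at line 5 remove [udjej,uthua] add [rjdy,ufrm,prnib] -> 10 lines: kpyt sve kxlx glgz deete rjdy ufrm prnib axpz umbg
Hunk 4: at line 2 remove [kxlx] add [mzja,thi] -> 11 lines: kpyt sve mzja thi glgz deete rjdy ufrm prnib axpz umbg
Hunk 5: at line 3 remove [thi] add [vedol] -> 11 lines: kpyt sve mzja vedol glgz deete rjdy ufrm prnib axpz umbg
Hunk 6: at line 2 remove [mzja,vedol] add [txxq,wgjdn] -> 11 lines: kpyt sve txxq wgjdn glgz deete rjdy ufrm prnib axpz umbg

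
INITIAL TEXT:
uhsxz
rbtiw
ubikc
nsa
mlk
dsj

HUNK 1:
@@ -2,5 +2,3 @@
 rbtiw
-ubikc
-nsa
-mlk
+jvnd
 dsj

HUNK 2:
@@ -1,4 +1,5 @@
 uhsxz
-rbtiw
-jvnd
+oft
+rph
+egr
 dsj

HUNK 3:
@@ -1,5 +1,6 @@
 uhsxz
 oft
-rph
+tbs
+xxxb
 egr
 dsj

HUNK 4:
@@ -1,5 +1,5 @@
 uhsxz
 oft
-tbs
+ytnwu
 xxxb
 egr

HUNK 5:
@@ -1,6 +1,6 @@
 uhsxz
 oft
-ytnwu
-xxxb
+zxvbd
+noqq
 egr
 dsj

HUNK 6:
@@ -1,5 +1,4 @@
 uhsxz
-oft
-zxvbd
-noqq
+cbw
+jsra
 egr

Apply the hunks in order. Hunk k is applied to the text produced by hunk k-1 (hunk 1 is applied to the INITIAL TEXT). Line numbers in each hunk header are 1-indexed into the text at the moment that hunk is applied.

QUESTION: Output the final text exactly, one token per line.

Hunk 1: at line 2 remove [ubikc,nsa,mlk] add [jvnd] -> 4 lines: uhsxz rbtiw jvnd dsj
Hunk 2: at line 1 remove [rbtiw,jvnd] add [oft,rph,egr] -> 5 lines: uhsxz oft rph egr dsj
Hunk 3: at line 1 remove [rph] add [tbs,xxxb] -> 6 lines: uhsxz oft tbs xxxb egr dsj
Hunk 4: at line 1 remove [tbs] add [ytnwu] -> 6 lines: uhsxz oft ytnwu xxxb egr dsj
Hunk 5: at line 1 remove [ytnwu,xxxb] add [zxvbd,noqq] -> 6 lines: uhsxz oft zxvbd noqq egr dsj
Hunk 6: at line 1 remove [oft,zxvbd,noqq] add [cbw,jsra] -> 5 lines: uhsxz cbw jsra egr dsj

Answer: uhsxz
cbw
jsra
egr
dsj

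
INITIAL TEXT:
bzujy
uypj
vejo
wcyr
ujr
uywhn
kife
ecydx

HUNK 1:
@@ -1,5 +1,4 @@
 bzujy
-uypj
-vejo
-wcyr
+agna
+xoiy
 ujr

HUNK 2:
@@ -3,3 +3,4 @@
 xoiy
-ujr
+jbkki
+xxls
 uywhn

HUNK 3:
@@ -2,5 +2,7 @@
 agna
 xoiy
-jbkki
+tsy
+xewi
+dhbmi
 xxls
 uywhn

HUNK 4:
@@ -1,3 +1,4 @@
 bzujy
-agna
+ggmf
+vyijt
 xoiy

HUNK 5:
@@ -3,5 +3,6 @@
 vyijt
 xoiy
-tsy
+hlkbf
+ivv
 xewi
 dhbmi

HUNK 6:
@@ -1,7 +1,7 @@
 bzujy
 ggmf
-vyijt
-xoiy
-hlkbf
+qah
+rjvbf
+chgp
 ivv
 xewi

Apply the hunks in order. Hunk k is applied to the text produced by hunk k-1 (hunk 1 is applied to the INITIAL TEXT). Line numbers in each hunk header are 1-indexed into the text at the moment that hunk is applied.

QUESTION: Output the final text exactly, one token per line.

Hunk 1: at line 1 remove [uypj,vejo,wcyr] add [agna,xoiy] -> 7 lines: bzujy agna xoiy ujr uywhn kife ecydx
Hunk 2: at line 3 remove [ujr] add [jbkki,xxls] -> 8 lines: bzujy agna xoiy jbkki xxls uywhn kife ecydx
Hunk 3: at line 2 remove [jbkki] add [tsy,xewi,dhbmi] -> 10 lines: bzujy agna xoiy tsy xewi dhbmi xxls uywhn kife ecydx
Hunk 4: at line 1 remove [agna] add [ggmf,vyijt] -> 11 lines: bzujy ggmf vyijt xoiy tsy xewi dhbmi xxls uywhn kife ecydx
Hunk 5: at line 3 remove [tsy] add [hlkbf,ivv] -> 12 lines: bzujy ggmf vyijt xoiy hlkbf ivv xewi dhbmi xxls uywhn kife ecydx
Hunk 6: at line 1 remove [vyijt,xoiy,hlkbf] add [qah,rjvbf,chgp] -> 12 lines: bzujy ggmf qah rjvbf chgp ivv xewi dhbmi xxls uywhn kife ecydx

Answer: bzujy
ggmf
qah
rjvbf
chgp
ivv
xewi
dhbmi
xxls
uywhn
kife
ecydx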